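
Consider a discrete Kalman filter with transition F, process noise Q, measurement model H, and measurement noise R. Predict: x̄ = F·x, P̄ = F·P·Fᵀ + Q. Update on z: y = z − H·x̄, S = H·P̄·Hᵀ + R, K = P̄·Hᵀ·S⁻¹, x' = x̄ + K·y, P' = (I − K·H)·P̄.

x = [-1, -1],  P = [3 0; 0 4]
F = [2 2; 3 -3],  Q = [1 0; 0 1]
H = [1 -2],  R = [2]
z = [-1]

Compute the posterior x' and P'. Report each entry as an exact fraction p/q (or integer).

x̄ = F·x = [-4, 0]
P̄ = F·P·Fᵀ + Q = [29 -6; -6 64]
y = z − H·x̄ = [3]
S = H·P̄·Hᵀ + R = [311]
K = P̄·Hᵀ·S⁻¹ = [41/311; -134/311]
x' = x̄ + K·y = [-1121/311, -402/311]
P' = (I − K·H)·P̄ = [7338/311 3628/311; 3628/311 1948/311]

x' = [-1121/311, -402/311]
P' = [7338/311 3628/311; 3628/311 1948/311]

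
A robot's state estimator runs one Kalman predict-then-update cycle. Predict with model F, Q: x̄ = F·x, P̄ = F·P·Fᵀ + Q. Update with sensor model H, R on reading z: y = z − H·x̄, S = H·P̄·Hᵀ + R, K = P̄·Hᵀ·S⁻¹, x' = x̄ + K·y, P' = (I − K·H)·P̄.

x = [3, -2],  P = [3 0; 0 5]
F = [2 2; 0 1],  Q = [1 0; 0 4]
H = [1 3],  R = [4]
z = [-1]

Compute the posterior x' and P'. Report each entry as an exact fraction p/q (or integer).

x' = [545/178, -245/178]
P' = [1905/178 -551/178; -551/178 233/178]

x̄ = F·x = [2, -2]
P̄ = F·P·Fᵀ + Q = [33 10; 10 9]
y = z − H·x̄ = [3]
S = H·P̄·Hᵀ + R = [178]
K = P̄·Hᵀ·S⁻¹ = [63/178; 37/178]
x' = x̄ + K·y = [545/178, -245/178]
P' = (I − K·H)·P̄ = [1905/178 -551/178; -551/178 233/178]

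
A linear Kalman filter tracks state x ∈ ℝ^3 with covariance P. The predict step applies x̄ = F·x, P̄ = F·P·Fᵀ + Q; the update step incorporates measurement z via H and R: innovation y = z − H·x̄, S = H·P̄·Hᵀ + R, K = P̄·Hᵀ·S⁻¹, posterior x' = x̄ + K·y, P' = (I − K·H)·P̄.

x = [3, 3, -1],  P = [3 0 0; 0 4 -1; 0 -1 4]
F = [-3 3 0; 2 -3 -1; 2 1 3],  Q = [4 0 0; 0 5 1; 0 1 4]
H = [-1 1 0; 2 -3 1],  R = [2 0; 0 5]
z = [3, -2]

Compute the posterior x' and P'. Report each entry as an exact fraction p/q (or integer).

x̄ = F·x = [0, -2, 6]
P̄ = F·P·Fᵀ + Q = [67 -51 -15; -51 51 -1; -15 -1 50]
y = z − H·x̄ = [5, -14]
S = H·P̄·Hᵀ + R = [222 -528; -528 1340]
K = P̄·Hᵀ·S⁻¹ = [-1813/2337 -80/779; 63/779 -124/779; 3863/2337 2083/3116]
x' = x̄ + K·y = [-5705/2337, 493/779, 22931/4674]
P' = (I − K·H)·P̄ = [7925/2337 1433/779 -4153/2337; 1433/779 1559/779 1191/779; -4153/2337 1191/779 107345/9348]

x' = [-5705/2337, 493/779, 22931/4674]
P' = [7925/2337 1433/779 -4153/2337; 1433/779 1559/779 1191/779; -4153/2337 1191/779 107345/9348]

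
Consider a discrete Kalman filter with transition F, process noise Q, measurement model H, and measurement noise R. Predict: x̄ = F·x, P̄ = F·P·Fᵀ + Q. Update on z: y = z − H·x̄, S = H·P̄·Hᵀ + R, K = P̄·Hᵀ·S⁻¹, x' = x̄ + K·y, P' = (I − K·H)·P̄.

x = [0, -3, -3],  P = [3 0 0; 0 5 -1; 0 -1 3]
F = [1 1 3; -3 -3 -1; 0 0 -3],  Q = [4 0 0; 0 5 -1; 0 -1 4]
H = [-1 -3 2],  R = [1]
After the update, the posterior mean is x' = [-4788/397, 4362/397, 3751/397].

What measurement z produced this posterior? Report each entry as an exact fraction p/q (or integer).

x̄ = F·x = [-12, 12, 9]
P̄ = F·P·Fᵀ + Q = [33 -23 -24; -23 74 -1; -24 -1 31]
S = H·P̄·Hᵀ + R = [794]
K = P̄·Hᵀ·S⁻¹ = [-6/397; -201/794; 89/794]
x' − x̄ = [-24/397, -402/397, 178/397] = K·y
y = (KᵀK)⁻¹·Kᵀ·(x' − x̄) = [4]
z = y + H·x̄ = [4] + [-6] = [-2]

z = [-2]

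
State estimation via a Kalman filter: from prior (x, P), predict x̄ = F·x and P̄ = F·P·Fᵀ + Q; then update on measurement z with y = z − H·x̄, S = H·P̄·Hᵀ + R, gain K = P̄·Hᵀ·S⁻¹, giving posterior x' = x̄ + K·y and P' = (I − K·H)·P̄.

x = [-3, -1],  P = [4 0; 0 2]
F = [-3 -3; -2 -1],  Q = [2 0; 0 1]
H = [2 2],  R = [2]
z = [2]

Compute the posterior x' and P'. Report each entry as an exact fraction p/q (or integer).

x̄ = F·x = [12, 7]
P̄ = F·P·Fᵀ + Q = [56 30; 30 19]
y = z − H·x̄ = [-36]
S = H·P̄·Hᵀ + R = [542]
K = P̄·Hᵀ·S⁻¹ = [86/271; 49/271]
x' = x̄ + K·y = [156/271, 133/271]
P' = (I − K·H)·P̄ = [384/271 -298/271; -298/271 347/271]

x' = [156/271, 133/271]
P' = [384/271 -298/271; -298/271 347/271]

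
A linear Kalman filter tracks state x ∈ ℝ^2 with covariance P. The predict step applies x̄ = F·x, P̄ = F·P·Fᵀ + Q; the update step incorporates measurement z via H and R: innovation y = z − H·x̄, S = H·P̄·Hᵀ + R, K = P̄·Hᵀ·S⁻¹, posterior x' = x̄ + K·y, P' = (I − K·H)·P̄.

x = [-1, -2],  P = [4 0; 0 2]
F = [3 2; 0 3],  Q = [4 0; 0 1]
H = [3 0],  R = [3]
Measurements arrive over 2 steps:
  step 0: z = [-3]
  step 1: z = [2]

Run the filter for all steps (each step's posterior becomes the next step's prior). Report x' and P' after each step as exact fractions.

step 0: x̄ = F·x = [-7, -6]
step 0: P̄ = F·P·Fᵀ + Q = [48 12; 12 19]
step 0: y = z − H·x̄ = [18]
step 0: S = H·P̄·Hᵀ + R = [435]
step 0: K = P̄·Hᵀ·S⁻¹ = [48/145; 12/145]
step 0: x' = x̄ + K·y = [-151/145, -654/145]
step 0: P' = (I − K·H)·P̄ = [48/145 12/145; 12/145 2323/145]
step 1: x̄ = F·x = [-1761/145, -1962/145]
step 1: P̄ = F·P·Fᵀ + Q = [10448/145 14046/145; 14046/145 21052/145]
step 1: y = z − H·x̄ = [5573/145]
step 1: S = H·P̄·Hᵀ + R = [94467/145]
step 1: K = P̄·Hᵀ·S⁻¹ = [10448/31489; 14046/31489]
step 1: x' = x̄ + K·y = [19135/31489, 113772/31489]
step 1: P' = (I − K·H)·P̄ = [10448/31489 14046/31489; 14046/31489 489904/31489]

step 0: x' = [-151/145, -654/145], P' = [48/145 12/145; 12/145 2323/145]
step 1: x' = [19135/31489, 113772/31489], P' = [10448/31489 14046/31489; 14046/31489 489904/31489]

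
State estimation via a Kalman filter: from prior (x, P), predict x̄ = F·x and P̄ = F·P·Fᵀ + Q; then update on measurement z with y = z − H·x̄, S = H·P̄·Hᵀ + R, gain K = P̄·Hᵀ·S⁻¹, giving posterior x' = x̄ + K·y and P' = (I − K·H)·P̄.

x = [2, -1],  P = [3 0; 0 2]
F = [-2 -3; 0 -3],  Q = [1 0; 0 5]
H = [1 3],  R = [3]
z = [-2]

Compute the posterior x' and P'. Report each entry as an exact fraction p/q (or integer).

x̄ = F·x = [-1, 3]
P̄ = F·P·Fᵀ + Q = [31 18; 18 23]
y = z − H·x̄ = [-10]
S = H·P̄·Hᵀ + R = [349]
K = P̄·Hᵀ·S⁻¹ = [85/349; 87/349]
x' = x̄ + K·y = [-1199/349, 177/349]
P' = (I − K·H)·P̄ = [3594/349 -1113/349; -1113/349 458/349]

x' = [-1199/349, 177/349]
P' = [3594/349 -1113/349; -1113/349 458/349]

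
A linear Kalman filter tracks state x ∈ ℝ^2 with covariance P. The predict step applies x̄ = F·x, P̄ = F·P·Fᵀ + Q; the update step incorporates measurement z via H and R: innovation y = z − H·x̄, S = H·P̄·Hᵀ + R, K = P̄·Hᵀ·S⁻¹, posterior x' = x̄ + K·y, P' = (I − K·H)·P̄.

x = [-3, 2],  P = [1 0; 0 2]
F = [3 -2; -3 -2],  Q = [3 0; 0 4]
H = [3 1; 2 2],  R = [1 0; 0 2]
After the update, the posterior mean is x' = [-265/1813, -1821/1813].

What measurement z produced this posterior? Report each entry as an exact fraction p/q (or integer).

z = [-1, -3]

x̄ = F·x = [-13, 5]
P̄ = F·P·Fᵀ + Q = [20 -1; -1 21]
S = H·P̄·Hᵀ + R = [196 154; 154 158]
K = P̄·Hᵀ·S⁻¹ = [1735/3626 -117/518; -829/1813 181/259]
x' − x̄ = [23304/1813, -10886/1813] = K·y
y = (KᵀK)⁻¹·Kᵀ·(x' − x̄) = [33, 13]
z = y + H·x̄ = [33, 13] + [-34, -16] = [-1, -3]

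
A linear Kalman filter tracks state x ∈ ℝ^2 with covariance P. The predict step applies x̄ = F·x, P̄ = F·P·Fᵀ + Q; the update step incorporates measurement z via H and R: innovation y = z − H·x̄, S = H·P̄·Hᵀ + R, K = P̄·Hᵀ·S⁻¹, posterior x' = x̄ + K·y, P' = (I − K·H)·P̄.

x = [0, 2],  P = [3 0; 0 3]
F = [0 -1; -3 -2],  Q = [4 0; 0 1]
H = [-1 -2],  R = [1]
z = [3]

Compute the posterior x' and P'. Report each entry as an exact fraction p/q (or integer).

x' = [-251/192, -83/96]
P' = [983/192 -241/96; -241/96 71/48]

x̄ = F·x = [-2, -4]
P̄ = F·P·Fᵀ + Q = [7 6; 6 40]
y = z − H·x̄ = [-7]
S = H·P̄·Hᵀ + R = [192]
K = P̄·Hᵀ·S⁻¹ = [-19/192; -43/96]
x' = x̄ + K·y = [-251/192, -83/96]
P' = (I − K·H)·P̄ = [983/192 -241/96; -241/96 71/48]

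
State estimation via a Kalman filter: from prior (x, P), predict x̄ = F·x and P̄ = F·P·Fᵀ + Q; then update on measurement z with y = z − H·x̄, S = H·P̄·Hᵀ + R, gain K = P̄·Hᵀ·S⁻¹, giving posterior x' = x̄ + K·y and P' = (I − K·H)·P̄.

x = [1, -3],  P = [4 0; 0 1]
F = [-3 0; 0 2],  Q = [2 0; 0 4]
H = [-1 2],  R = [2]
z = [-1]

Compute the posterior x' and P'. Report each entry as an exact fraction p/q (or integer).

x̄ = F·x = [-3, -6]
P̄ = F·P·Fᵀ + Q = [38 0; 0 8]
y = z − H·x̄ = [8]
S = H·P̄·Hᵀ + R = [72]
K = P̄·Hᵀ·S⁻¹ = [-19/36; 2/9]
x' = x̄ + K·y = [-65/9, -38/9]
P' = (I − K·H)·P̄ = [323/18 76/9; 76/9 40/9]

x' = [-65/9, -38/9]
P' = [323/18 76/9; 76/9 40/9]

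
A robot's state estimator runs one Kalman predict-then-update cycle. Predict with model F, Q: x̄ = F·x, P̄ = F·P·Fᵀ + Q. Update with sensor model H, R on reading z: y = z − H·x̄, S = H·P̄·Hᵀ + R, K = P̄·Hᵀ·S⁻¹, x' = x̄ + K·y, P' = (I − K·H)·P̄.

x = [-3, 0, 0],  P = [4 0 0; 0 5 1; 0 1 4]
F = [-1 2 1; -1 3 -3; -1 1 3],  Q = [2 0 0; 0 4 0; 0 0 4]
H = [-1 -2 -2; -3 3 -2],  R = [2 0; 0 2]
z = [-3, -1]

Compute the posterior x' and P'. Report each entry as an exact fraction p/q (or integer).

x' = [383967/835859, 493774/835859, 583072/835859]
P' = [1842818/835859 785090/835859 -1546314/835859; 785090/835859 466560/835859 -628496/835859; -1546314/835859 -628496/835859 1507528/835859]

x̄ = F·x = [3, 3, 3]
P̄ = F·P·Fᵀ + Q = [34 19 33; 19 71 -11; 33 -11 55]
y = z − H·x̄ = [12, 5]
S = H·P̄·Hᵀ + R = [660 239; 239 1353]
K = P̄·Hᵀ·S⁻¹ = [-160185/835859 -40278/835859; -230609/835859 150701/835859; -105875/835859 -130801/835859]
x' = x̄ + K·y = [383967/835859, 493774/835859, 583072/835859]
P' = (I − K·H)·P̄ = [1842818/835859 785090/835859 -1546314/835859; 785090/835859 466560/835859 -628496/835859; -1546314/835859 -628496/835859 1507528/835859]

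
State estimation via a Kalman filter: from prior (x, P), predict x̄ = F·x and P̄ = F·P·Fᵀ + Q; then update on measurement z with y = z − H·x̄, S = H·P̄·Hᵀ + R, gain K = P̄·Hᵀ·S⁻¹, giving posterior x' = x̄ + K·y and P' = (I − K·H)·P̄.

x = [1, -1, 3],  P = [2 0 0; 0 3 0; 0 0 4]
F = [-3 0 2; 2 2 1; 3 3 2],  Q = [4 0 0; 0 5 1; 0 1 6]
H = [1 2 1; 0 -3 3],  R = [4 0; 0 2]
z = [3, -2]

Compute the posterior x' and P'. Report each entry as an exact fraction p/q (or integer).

x̄ = F·x = [3, 3, 6]
P̄ = F·P·Fᵀ + Q = [38 -4 -2; -4 29 39; -2 39 67]
y = z − H·x̄ = [-12, -11]
S = H·P̄·Hᵀ + R = [361 150; 150 164]
K = P̄·Hᵀ·S⁻¹ = [923/9176 -1017/18352; 336/1147 -195/2294; 2713/9176 4437/18352]
x' = x̄ + K·y = [44091/18352, 963/2294, -3807/18352]
P' = (I − K·H)·P̄ = [325895/9176 -13411/1147 -107627/9176; -13411/1147 4940/1147 4875/1147; -107627/9176 4875/1147 40479/9176]

x' = [44091/18352, 963/2294, -3807/18352]
P' = [325895/9176 -13411/1147 -107627/9176; -13411/1147 4940/1147 4875/1147; -107627/9176 4875/1147 40479/9176]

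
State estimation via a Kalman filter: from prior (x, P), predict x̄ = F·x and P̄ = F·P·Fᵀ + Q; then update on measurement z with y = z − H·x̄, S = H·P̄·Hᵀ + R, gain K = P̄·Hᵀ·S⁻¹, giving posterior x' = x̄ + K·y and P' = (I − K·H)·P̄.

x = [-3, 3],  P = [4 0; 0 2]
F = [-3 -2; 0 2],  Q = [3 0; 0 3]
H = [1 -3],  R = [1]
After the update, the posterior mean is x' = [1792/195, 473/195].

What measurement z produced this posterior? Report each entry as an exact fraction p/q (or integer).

x̄ = F·x = [3, 6]
P̄ = F·P·Fᵀ + Q = [47 -8; -8 11]
S = H·P̄·Hᵀ + R = [195]
K = P̄·Hᵀ·S⁻¹ = [71/195; -41/195]
x' − x̄ = [1207/195, -697/195] = K·y
y = (KᵀK)⁻¹·Kᵀ·(x' − x̄) = [17]
z = y + H·x̄ = [17] + [-15] = [2]

z = [2]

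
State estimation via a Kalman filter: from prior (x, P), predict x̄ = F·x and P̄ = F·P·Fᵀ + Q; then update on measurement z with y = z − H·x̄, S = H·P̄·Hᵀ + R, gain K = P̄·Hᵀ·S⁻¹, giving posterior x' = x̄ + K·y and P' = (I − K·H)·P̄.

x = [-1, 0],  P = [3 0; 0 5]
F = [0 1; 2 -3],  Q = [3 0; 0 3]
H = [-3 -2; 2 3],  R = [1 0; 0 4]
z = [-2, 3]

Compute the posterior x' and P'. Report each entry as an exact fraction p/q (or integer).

x' = [-45/811, 853/811]
P' = [6407/7299 -2570/2433; -2570/2433 1160/811]

x̄ = F·x = [0, -2]
P̄ = F·P·Fᵀ + Q = [8 -15; -15 60]
y = z − H·x̄ = [-6, 9]
S = H·P̄·Hᵀ + R = [133 -213; -213 396]
K = P̄·Hᵀ·S⁻¹ = [-1267/2433 -2579/7299; 250/811 1325/2433]
x' = x̄ + K·y = [-45/811, 853/811]
P' = (I − K·H)·P̄ = [6407/7299 -2570/2433; -2570/2433 1160/811]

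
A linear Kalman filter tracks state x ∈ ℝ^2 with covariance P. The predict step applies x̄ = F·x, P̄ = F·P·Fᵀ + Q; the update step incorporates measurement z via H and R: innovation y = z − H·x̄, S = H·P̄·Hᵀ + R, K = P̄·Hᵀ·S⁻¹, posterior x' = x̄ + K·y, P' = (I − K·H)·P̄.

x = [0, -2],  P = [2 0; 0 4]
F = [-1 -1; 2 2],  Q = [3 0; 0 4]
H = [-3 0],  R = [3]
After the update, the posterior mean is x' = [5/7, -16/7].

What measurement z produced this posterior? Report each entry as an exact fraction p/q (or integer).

z = [-2]

x̄ = F·x = [2, -4]
P̄ = F·P·Fᵀ + Q = [9 -12; -12 28]
S = H·P̄·Hᵀ + R = [84]
K = P̄·Hᵀ·S⁻¹ = [-9/28; 3/7]
x' − x̄ = [-9/7, 12/7] = K·y
y = (KᵀK)⁻¹·Kᵀ·(x' − x̄) = [4]
z = y + H·x̄ = [4] + [-6] = [-2]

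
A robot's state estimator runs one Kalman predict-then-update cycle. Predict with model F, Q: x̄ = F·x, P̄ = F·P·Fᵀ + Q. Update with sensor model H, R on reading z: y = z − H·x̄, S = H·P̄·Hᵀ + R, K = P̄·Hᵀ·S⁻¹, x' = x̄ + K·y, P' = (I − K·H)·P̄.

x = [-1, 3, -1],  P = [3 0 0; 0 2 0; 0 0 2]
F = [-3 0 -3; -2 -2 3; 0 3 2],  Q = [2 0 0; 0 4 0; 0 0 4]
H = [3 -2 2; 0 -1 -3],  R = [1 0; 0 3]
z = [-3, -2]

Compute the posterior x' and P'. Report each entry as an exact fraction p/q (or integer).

x̄ = F·x = [6, -7, 7]
P̄ = F·P·Fᵀ + Q = [47 0 -12; 0 42 0; -12 0 30]
y = z − H·x̄ = [-49, 12]
S = H·P̄·Hᵀ + R = [568 12; 12 315]
K = P̄·Hᵀ·S⁻¹ = [4047/19864 529/4966; -721/4966 -952/7449; 120/2483 -714/2483]
x' = x̄ + K·y = [-53727/19864, -7049/4966, 2933/2483]
P' = (I − K·H)·P̄ = [383933/19864 107205/4966 -18132/2483; 107205/4966 60676/2483 -19908/2483; -18132/2483 -19908/2483 7350/2483]

x' = [-53727/19864, -7049/4966, 2933/2483]
P' = [383933/19864 107205/4966 -18132/2483; 107205/4966 60676/2483 -19908/2483; -18132/2483 -19908/2483 7350/2483]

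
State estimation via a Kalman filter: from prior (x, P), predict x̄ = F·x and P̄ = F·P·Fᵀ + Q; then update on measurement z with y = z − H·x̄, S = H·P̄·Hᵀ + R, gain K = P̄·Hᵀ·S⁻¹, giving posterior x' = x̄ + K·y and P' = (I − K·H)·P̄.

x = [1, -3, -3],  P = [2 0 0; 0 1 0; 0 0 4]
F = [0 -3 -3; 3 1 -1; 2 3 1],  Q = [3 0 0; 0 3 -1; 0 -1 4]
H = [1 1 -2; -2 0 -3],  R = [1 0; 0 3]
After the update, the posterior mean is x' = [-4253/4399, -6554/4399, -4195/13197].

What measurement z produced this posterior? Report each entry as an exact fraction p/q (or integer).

z = [-2, 3]

x̄ = F·x = [18, 3, -10]
P̄ = F·P·Fᵀ + Q = [48 9 -21; 9 26 10; -21 10 25]
S = H·P̄·Hᵀ + R = [237 -15; -15 168]
K = P̄·Hᵀ·S⁻¹ = [1793/4399 -704/4399; 200/4399 -1239/4399; -3581/13197 -2912/13197]
x' − x̄ = [-83435/4399, -19751/4399, 127775/13197] = K·y
y = (KᵀK)⁻¹·Kᵀ·(x' − x̄) = [-43, 9]
z = y + H·x̄ = [-43, 9] + [41, -6] = [-2, 3]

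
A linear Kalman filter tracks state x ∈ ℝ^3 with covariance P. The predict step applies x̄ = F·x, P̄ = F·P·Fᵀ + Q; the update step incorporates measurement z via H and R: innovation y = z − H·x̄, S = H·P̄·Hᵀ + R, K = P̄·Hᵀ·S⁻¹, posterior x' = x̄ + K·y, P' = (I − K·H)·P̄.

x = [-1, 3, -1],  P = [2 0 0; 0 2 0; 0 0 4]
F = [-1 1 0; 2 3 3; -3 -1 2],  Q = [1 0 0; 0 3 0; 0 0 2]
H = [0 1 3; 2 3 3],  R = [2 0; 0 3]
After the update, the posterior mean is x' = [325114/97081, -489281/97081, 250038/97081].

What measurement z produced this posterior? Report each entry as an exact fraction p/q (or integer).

z = [3, -1]

x̄ = F·x = [4, 4, -2]
P̄ = F·P·Fᵀ + Q = [5 2 4; 2 65 6; 4 6 38]
S = H·P̄·Hᵀ + R = [445 637; 637 1130]
K = P̄·Hᵀ·S⁻¹ = [-2016/97081 3542/97081; -44439/97081 43694/97081; 46420/97081 -14140/97081]
x' − x̄ = [-63210/97081, -877605/97081, 444200/97081] = K·y
y = (KᵀK)⁻¹·Kᵀ·(x' − x̄) = [5, -15]
z = y + H·x̄ = [5, -15] + [-2, 14] = [3, -1]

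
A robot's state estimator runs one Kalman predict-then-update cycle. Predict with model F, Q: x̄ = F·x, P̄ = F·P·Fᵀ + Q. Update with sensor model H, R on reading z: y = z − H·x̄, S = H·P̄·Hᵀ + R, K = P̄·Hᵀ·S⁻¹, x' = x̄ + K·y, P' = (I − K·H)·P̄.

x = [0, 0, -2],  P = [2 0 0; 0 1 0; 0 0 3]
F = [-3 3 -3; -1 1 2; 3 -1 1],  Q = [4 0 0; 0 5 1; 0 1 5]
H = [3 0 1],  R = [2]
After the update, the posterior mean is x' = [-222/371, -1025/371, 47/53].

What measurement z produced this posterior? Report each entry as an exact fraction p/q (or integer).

z = [-1]

x̄ = F·x = [6, -4, -2]
P̄ = F·P·Fᵀ + Q = [58 -9 -30; -9 20 0; -30 0 27]
S = H·P̄·Hᵀ + R = [371]
K = P̄·Hᵀ·S⁻¹ = [144/371; -27/371; -9/53]
x' − x̄ = [-2448/371, 459/371, 153/53] = K·y
y = (KᵀK)⁻¹·Kᵀ·(x' − x̄) = [-17]
z = y + H·x̄ = [-17] + [16] = [-1]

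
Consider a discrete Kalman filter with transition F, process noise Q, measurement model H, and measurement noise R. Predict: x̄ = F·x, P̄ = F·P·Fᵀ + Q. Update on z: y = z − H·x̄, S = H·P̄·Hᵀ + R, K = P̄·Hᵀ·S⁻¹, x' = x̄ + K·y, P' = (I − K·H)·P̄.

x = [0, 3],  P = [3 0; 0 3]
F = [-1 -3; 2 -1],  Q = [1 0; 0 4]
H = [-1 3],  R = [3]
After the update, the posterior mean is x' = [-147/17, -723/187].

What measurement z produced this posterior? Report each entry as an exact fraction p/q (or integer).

z = [-3]

x̄ = F·x = [-9, -3]
P̄ = F·P·Fᵀ + Q = [31 3; 3 19]
S = H·P̄·Hᵀ + R = [187]
K = P̄·Hᵀ·S⁻¹ = [-2/17; 54/187]
x' − x̄ = [6/17, -162/187] = K·y
y = (KᵀK)⁻¹·Kᵀ·(x' − x̄) = [-3]
z = y + H·x̄ = [-3] + [0] = [-3]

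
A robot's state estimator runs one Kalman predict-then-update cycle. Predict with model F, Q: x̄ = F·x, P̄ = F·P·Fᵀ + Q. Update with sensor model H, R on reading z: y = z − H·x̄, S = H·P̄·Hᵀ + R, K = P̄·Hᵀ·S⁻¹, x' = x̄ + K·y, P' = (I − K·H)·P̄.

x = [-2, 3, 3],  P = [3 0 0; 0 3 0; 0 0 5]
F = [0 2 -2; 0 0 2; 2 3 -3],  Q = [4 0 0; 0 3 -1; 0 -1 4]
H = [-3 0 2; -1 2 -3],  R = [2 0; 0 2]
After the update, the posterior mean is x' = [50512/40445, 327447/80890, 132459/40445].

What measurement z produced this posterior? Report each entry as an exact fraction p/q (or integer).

z = [3, -3]

x̄ = F·x = [0, 6, -4]
P̄ = F·P·Fᵀ + Q = [36 -20 48; -20 23 -31; 48 -31 88]
S = H·P̄·Hᵀ + R = [102 -88; -88 1662]
K = P̄·Hᵀ·S⁻¹ = [-9826/40445 -5874/40445; 2667/40445 8021/80890; 5068/40445 -8833/40445]
x' − x̄ = [50512/40445, -157893/80890, 294239/40445] = K·y
y = (KᵀK)⁻¹·Kᵀ·(x' − x̄) = [11, -27]
z = y + H·x̄ = [11, -27] + [-8, 24] = [3, -3]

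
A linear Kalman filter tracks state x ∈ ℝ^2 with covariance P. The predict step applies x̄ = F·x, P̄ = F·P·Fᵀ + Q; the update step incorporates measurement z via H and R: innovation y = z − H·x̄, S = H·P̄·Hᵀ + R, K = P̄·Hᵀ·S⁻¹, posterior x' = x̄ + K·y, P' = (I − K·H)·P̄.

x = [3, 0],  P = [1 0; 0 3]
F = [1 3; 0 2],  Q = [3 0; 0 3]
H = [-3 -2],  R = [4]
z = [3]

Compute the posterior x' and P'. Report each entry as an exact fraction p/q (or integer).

x' = [3/13, -1008/559]
P' = [16/13 -18/13; -18/13 1329/559]

x̄ = F·x = [3, 0]
P̄ = F·P·Fᵀ + Q = [31 18; 18 15]
y = z − H·x̄ = [12]
S = H·P̄·Hᵀ + R = [559]
K = P̄·Hᵀ·S⁻¹ = [-3/13; -84/559]
x' = x̄ + K·y = [3/13, -1008/559]
P' = (I − K·H)·P̄ = [16/13 -18/13; -18/13 1329/559]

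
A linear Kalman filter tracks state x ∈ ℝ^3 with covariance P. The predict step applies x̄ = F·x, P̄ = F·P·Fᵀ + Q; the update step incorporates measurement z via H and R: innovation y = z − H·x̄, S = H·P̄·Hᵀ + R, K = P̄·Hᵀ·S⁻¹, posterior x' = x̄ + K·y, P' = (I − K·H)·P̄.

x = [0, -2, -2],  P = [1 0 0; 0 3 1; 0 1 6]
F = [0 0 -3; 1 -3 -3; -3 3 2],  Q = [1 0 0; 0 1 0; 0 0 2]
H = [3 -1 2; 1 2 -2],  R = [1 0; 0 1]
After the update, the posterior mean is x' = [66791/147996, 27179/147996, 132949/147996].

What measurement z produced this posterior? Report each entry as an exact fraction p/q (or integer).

x̄ = F·x = [6, 12, -10]
P̄ = F·P·Fᵀ + Q = [55 63 -45; 63 101 -81; -45 -81 74]
S = H·P̄·Hᵀ + R = [299 -324; -324 1836]
K = P̄·Hᵀ·S⁻¹ = [1017/4111 84917/443988; 23/4111 103697/443988; 533/4111 -75689/443988]
x' − x̄ = [-821185/147996, -1748773/147996, 1612909/147996] = K·y
y = (KᵀK)⁻¹·Kᵀ·(x' − x̄) = [17, -51]
z = y + H·x̄ = [17, -51] + [-14, 50] = [3, -1]

z = [3, -1]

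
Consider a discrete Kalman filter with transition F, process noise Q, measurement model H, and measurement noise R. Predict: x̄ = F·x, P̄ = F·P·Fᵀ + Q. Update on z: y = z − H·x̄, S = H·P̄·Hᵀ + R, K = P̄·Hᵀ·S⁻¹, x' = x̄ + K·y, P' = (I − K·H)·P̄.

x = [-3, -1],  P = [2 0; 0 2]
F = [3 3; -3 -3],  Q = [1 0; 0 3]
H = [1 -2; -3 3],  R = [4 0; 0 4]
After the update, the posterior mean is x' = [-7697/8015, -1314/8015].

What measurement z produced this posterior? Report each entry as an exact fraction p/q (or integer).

x̄ = F·x = [-12, 12]
P̄ = F·P·Fᵀ + Q = [37 -36; -36 39]
S = H·P̄·Hᵀ + R = [341 -669; -669 1336]
K = P̄·Hᵀ·S⁻¹ = [-887/8015 -1758/8015; -1779/8015 459/8015]
x' − x̄ = [88483/8015, -97494/8015] = K·y
y = (KᵀK)⁻¹·Kᵀ·(x' − x̄) = [37, -69]
z = y + H·x̄ = [37, -69] + [-36, 72] = [1, 3]

z = [1, 3]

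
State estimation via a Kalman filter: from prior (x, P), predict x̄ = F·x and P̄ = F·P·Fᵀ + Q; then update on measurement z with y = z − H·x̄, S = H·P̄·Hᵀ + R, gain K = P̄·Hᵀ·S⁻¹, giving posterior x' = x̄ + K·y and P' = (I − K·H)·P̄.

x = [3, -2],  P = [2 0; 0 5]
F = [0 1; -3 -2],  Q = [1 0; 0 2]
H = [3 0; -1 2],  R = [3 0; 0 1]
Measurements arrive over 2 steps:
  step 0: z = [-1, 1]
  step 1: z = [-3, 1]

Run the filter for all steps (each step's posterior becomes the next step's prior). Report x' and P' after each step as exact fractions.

step 0: x̄ = F·x = [-2, -5]
step 0: P̄ = F·P·Fᵀ + Q = [6 -10; -10 40]
step 0: y = z − H·x̄ = [5, 9]
step 0: S = H·P̄·Hᵀ + R = [57 -78; -78 207]
step 0: K = P̄·Hᵀ·S⁻¹ = [566/1905 -26/1905; 18/127 62/127]
step 0: x' = x̄ + K·y = [-1214/1905, 13/127]
step 0: P' = (I − K·H)·P̄ = [566/1905 18/127; 18/127 40/127]
step 1: x̄ = F·x = [13/127, 1084/635]
step 1: P̄ = F·P·Fᵀ + Q = [167/127 -134/127; -134/127 4848/635]
step 1: y = z − H·x̄ = [-420/127, -1468/635]
step 1: S = H·P̄·Hᵀ + R = [1884/127 -1305/127; -1305/127 23542/635]
step 1: K = P̄·Hᵀ·S⁻¹ = [23507/94063 -2175/94063; 10666/94063 44374/94063]
step 1: x' = x̄ + K·y = [-63083/94063, 22716/94063]
step 1: P' = (I − K·H)·P̄ = [23507/94063 10666/94063; 10666/94063 27520/94063]

step 0: x' = [-1214/1905, 13/127], P' = [566/1905 18/127; 18/127 40/127]
step 1: x' = [-63083/94063, 22716/94063], P' = [23507/94063 10666/94063; 10666/94063 27520/94063]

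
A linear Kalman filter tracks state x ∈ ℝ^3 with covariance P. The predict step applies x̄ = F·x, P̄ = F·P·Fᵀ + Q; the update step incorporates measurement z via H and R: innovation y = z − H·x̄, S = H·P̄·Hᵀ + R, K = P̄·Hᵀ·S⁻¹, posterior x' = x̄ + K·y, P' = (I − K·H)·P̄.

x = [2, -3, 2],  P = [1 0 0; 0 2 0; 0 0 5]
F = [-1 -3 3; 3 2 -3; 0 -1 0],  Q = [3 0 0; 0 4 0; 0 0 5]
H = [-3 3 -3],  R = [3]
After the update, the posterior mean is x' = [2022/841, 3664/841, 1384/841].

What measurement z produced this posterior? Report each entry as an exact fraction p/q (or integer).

z = [1]

x̄ = F·x = [13, -6, 3]
P̄ = F·P·Fᵀ + Q = [67 -60 6; -60 66 -4; 6 -4 7]
S = H·P̄·Hᵀ + R = [2523]
K = P̄·Hᵀ·S⁻¹ = [-133/841; 130/841; -17/841]
x' − x̄ = [-8911/841, 8710/841, -1139/841] = K·y
y = (KᵀK)⁻¹·Kᵀ·(x' − x̄) = [67]
z = y + H·x̄ = [67] + [-66] = [1]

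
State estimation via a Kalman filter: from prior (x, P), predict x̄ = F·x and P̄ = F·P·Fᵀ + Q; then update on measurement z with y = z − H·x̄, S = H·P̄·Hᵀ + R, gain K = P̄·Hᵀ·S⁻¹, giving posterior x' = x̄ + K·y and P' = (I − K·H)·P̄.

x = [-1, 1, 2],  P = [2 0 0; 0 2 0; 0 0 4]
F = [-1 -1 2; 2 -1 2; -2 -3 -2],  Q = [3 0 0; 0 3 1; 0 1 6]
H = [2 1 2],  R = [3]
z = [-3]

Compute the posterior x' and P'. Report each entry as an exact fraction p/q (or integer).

x' = [29/8, 105/128, -707/128]
P' = [14 155/16 -297/16; 155/16 6895/256 -5893/256; -297/16 -5893/256 7799/256]

x̄ = F·x = [4, 1, -5]
P̄ = F·P·Fᵀ + Q = [23 14 -6; 14 29 -17; -6 -17 48]
y = z − H·x̄ = [-2]
S = H·P̄·Hᵀ + R = [256]
K = P̄·Hᵀ·S⁻¹ = [3/16; 23/256; 67/256]
x' = x̄ + K·y = [29/8, 105/128, -707/128]
P' = (I − K·H)·P̄ = [14 155/16 -297/16; 155/16 6895/256 -5893/256; -297/16 -5893/256 7799/256]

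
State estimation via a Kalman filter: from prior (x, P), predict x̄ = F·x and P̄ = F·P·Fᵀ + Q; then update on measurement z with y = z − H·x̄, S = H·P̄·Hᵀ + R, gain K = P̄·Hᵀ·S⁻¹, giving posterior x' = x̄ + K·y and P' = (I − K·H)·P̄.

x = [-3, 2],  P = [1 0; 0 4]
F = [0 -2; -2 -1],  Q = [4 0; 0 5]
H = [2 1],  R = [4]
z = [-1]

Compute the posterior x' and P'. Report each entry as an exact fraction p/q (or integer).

x̄ = F·x = [-4, 4]
P̄ = F·P·Fᵀ + Q = [20 8; 8 13]
y = z − H·x̄ = [3]
S = H·P̄·Hᵀ + R = [129]
K = P̄·Hᵀ·S⁻¹ = [16/43; 29/129]
x' = x̄ + K·y = [-124/43, 201/43]
P' = (I − K·H)·P̄ = [92/43 -120/43; -120/43 836/129]

x' = [-124/43, 201/43]
P' = [92/43 -120/43; -120/43 836/129]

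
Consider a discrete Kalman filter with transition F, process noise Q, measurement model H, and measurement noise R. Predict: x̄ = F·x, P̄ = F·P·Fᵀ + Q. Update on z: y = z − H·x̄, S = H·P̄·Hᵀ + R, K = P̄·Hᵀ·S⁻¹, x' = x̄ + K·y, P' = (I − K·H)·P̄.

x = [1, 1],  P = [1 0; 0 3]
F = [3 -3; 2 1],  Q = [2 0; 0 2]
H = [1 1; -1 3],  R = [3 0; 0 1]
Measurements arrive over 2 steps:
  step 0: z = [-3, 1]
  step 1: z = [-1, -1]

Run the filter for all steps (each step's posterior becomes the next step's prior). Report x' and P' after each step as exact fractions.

step 0: x' = [-12402/5783, -2055/5783], P' = [9438/5783 2655/5783; 2655/5783 1359/5783]
step 1: x' = [-942815/871507, -596165/871507], P' = [1235237/871507 364570/871507; 364570/871507 199001/871507]

step 0: x̄ = F·x = [0, 3]
step 0: P̄ = F·P·Fᵀ + Q = [38 -3; -3 9]
step 0: y = z − H·x̄ = [-6, -8]
step 0: S = H·P̄·Hᵀ + R = [44 -17; -17 138]
step 0: K = P̄·Hᵀ·S⁻¹ = [4031/5783 -1473/5783; 1338/5783 1422/5783]
step 0: x' = x̄ + K·y = [-12402/5783, -2055/5783]
step 0: P' = (I − K·H)·P̄ = [9438/5783 2655/5783; 2655/5783 1359/5783]
step 1: x̄ = F·x = [-31041/5783, -26859/5783]
step 1: P̄ = F·P·Fᵀ + Q = [60949/5783 44586/5783; 44586/5783 61297/5783]
step 1: y = z − H·x̄ = [52117/5783, 43753/5783]
step 1: S = H·P̄·Hᵀ + R = [228767/5783 212114/5783; 212114/5783 350889/5783]
step 1: K = P̄·Hᵀ·S⁻¹ = [533269/871507 -141527/871507; 187857/871507 232433/871507]
step 1: x' = x̄ + K·y = [-942815/871507, -596165/871507]
step 1: P' = (I − K·H)·P̄ = [1235237/871507 364570/871507; 364570/871507 199001/871507]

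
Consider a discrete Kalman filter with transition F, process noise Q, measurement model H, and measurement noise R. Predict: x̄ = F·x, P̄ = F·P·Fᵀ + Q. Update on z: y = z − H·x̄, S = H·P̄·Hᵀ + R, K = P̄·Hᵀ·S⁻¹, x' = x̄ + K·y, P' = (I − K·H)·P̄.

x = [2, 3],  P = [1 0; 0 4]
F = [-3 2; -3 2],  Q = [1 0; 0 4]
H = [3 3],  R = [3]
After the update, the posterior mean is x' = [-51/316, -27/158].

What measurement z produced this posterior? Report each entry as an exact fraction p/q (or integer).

z = [-1]

x̄ = F·x = [0, 0]
P̄ = F·P·Fᵀ + Q = [26 25; 25 29]
S = H·P̄·Hᵀ + R = [948]
K = P̄·Hᵀ·S⁻¹ = [51/316; 27/158]
x' − x̄ = [-51/316, -27/158] = K·y
y = (KᵀK)⁻¹·Kᵀ·(x' − x̄) = [-1]
z = y + H·x̄ = [-1] + [0] = [-1]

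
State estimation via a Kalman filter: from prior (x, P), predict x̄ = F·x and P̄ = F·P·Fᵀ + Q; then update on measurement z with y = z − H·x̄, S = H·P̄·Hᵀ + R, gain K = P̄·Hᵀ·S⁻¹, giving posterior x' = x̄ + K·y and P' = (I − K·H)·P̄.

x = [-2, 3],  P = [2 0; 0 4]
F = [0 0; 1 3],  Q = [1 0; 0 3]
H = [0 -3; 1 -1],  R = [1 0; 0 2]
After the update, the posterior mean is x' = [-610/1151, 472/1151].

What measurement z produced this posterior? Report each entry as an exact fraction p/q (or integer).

x̄ = F·x = [0, 7]
P̄ = F·P·Fᵀ + Q = [1 0; 0 41]
S = H·P̄·Hᵀ + R = [370 123; 123 44]
K = P̄·Hᵀ·S⁻¹ = [-123/1151 370/1151; -369/1151 -41/1151]
x' − x̄ = [-610/1151, -7585/1151] = K·y
y = (KᵀK)⁻¹·Kᵀ·(x' − x̄) = [20, 5]
z = y + H·x̄ = [20, 5] + [-21, -7] = [-1, -2]

z = [-1, -2]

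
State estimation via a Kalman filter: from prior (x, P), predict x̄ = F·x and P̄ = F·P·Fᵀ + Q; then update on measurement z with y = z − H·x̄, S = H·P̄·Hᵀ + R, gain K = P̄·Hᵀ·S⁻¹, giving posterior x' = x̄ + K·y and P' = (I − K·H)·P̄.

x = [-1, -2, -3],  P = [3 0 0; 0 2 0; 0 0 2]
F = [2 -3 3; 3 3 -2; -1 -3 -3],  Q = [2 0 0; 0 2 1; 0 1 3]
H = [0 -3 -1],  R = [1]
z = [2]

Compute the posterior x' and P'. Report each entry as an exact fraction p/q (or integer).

x̄ = F·x = [-5, -3, 16]
P̄ = F·P·Fᵀ + Q = [50 -12 -6; -12 55 -14; -6 -14 42]
y = z − H·x̄ = [9]
S = H·P̄·Hᵀ + R = [454]
K = P̄·Hᵀ·S⁻¹ = [21/227; -151/454; 0]
x' = x̄ + K·y = [-946/227, -2721/454, 16]
P' = (I − K·H)·P̄ = [10468/227 447/227 -6; 447/227 2169/454 -14; -6 -14 42]

x' = [-946/227, -2721/454, 16]
P' = [10468/227 447/227 -6; 447/227 2169/454 -14; -6 -14 42]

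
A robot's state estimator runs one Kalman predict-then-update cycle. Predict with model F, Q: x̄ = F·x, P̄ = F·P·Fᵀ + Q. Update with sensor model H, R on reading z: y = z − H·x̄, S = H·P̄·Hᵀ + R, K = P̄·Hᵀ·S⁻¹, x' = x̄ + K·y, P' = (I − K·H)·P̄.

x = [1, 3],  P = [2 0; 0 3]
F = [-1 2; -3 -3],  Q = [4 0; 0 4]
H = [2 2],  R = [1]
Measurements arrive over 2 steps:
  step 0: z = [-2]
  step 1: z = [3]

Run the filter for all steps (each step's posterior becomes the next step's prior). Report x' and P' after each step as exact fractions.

step 0: x̄ = F·x = [5, -12]
step 0: P̄ = F·P·Fᵀ + Q = [18 -12; -12 49]
step 0: y = z − H·x̄ = [12]
step 0: S = H·P̄·Hᵀ + R = [173]
step 0: K = P̄·Hᵀ·S⁻¹ = [12/173; 74/173]
step 0: x' = x̄ + K·y = [1009/173, -1188/173]
step 0: P' = (I − K·H)·P̄ = [2970/173 -2964/173; -2964/173 3001/173]
step 1: x̄ = F·x = [-3385/173, 537/173]
step 1: P̄ = F·P·Fᵀ + Q = [27522/173 -204/173; -204/173 1079/173]
step 1: y = z − H·x̄ = [6215/173]
step 1: S = H·P̄·Hᵀ + R = [112945/173]
step 1: K = P̄·Hᵀ·S⁻¹ = [54636/112945; 50/3227]
step 1: x' = x̄ + K·y = [-49429/22589, 11813/3227]
step 1: P' = (I − K·H)·P̄ = [713178/112945 -19596/3227; -19596/3227 2803/461]

step 0: x' = [1009/173, -1188/173], P' = [2970/173 -2964/173; -2964/173 3001/173]
step 1: x' = [-49429/22589, 11813/3227], P' = [713178/112945 -19596/3227; -19596/3227 2803/461]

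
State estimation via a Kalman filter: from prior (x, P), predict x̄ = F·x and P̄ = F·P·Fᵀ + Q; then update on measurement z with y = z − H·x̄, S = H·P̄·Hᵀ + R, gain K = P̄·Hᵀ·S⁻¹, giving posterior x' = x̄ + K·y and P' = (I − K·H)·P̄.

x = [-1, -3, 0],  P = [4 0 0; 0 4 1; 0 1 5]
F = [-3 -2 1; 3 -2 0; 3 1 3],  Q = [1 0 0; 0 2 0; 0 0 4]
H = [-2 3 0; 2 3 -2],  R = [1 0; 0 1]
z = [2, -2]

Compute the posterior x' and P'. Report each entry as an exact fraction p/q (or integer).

x' = [1236609/799705, 1354483/799705, 86132/17015]
P' = [6368558/799705 4197666/799705 268334/17015; 4197666/799705 2855182/799705 179678/17015; 268334/17015 179678/17015 539829/17015]

x̄ = F·x = [9, 3, -6]
P̄ = F·P·Fᵀ + Q = [54 -22 -34; -22 54 22; -34 22 95]
y = z − H·x̄ = [11, -41]
S = H·P̄·Hᵀ + R = [967 2; 2 827]
K = P̄·Hᵀ·S⁻¹ = [-144118/799705 106718/799705; 170214/799705 71146/799705; 2366/17015 -3956/17015]
x' = x̄ + K·y = [1236609/799705, 1354483/799705, 86132/17015]
P' = (I − K·H)·P̄ = [6368558/799705 4197666/799705 268334/17015; 4197666/799705 2855182/799705 179678/17015; 268334/17015 179678/17015 539829/17015]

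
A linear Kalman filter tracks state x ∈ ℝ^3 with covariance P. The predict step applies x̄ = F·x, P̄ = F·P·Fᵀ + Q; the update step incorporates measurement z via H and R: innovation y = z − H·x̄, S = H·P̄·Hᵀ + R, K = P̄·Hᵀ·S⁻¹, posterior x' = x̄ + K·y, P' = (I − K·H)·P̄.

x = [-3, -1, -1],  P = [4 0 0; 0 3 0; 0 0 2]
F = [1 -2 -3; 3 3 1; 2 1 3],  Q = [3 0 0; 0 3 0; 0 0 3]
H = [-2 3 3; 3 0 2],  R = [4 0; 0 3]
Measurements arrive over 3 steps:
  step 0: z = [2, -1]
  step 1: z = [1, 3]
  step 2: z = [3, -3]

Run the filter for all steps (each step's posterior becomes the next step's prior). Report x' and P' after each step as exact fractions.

step 0: x' = [-161733/326576, 16709/163288, 7729/40822], P' = [743415/326576 719829/163288 -61215/20411; 719829/163288 783961/81644 -263493/40822; -61215/20411 -263493/40822 188517/40822]
step 1: x' = [35112938928/43794853289, 33513546527/43794853289, 5128258452/43794853289], P' = [121454977065/43794853289 244468893984/43794853289 -163806687426/43794853289; 244468893984/43794853289 539462155269/43794853289 -357928597953/43794853289; -163806687426/43794853289 -357928597953/43794853289 249344362437/43794853289]
step 2: x' = [-2995797067700795/1210133820165657, -3538324982180539/1210133820165657, 2768000772961982/1210133820165657], P' = [1110151419610318/403377940055219 2236177307751833/403377940055219 -1497260877999985/403377940055219; 2236177307751833/403377940055219 4941528934885213/403377940055219 -3276105495044627/403377940055219; -1497260877999985/403377940055219 -3276105495044627/403377940055219 2281137376469725/403377940055219]

step 0: x̄ = F·x = [2, -13, -10]
step 0: P̄ = F·P·Fᵀ + Q = [37 -12 -16; -12 68 39; -16 39 40]
step 0: y = z − H·x̄ = [75, 13]
step 0: S = H·P̄·Hᵀ + R = [2162 64; 64 304]
step 0: K = P̄·Hᵀ·S⁻¹ = [-1659/20411 90455/326576; 6387/40822 17181/163288; 4983/40822 1624/20411]
step 0: x' = x̄ + K·y = [-161733/326576, 16709/163288, 7729/40822]
step 0: P' = (I − K·H)·P̄ = [743415/326576 719829/163288 -61215/20411; 719829/163288 783961/81644 -263493/40822; -61215/20411 -263493/40822 188517/40822]
step 1: x̄ = F·x = [-414065/326576, -323113/326576, -13069/40822]
step 1: P̄ = F·P·Fᵀ + Q = [2662423/326576 5594703/326576 -95905/40822; 5594703/326576 44790735/326576 -62991/40822; -95905/40822 -62991/40822 126259/20411]
step 1: y = z − H·x̄ = [781441/326576, 2431027/326576]
step 1: S = H·P̄·Hᵀ + R = [366253647/326576 39638885/326576; 39638885/326576 23815231/326576]
step 1: K = P̄·Hᵀ·S⁻¹ = [-20984874/3981350299 12250518781/43794853289; 1265065545/3981350299 5849828682/43794853289; 42287916/3981350299 2422887532/43794853289]
step 1: x' = x̄ + K·y = [35112938928/43794853289, 33513546527/43794853289, 5128258452/43794853289]
step 1: P' = (I − K·H)·P̄ = [121454977065/43794853289 244468893984/43794853289 -163806687426/43794853289; 244468893984/43794853289 539462155269/43794853289 -357928597953/43794853289; -163806687426/43794853289 -357928597953/43794853289 249344362437/43794853289]
step 2: x̄ = F·x = [-47298929482/43794853289, 211007714817/43794853289, 119124199739/43794853289]
step 2: P̄ = F·P·Fᵀ + Q = [364608793125/43794853289 893820307209/43794853289 -100742856438/43794853289; 893820307209/43794853289 7599011492748/43794853289 -85790079852/43794853289; -100742856438/43794853289 -85790079852/43794853289 265389624435/43794853289]
step 2: y = z − H·x̄ = [-953609042765/43794853289, -227736170899/43794853289]
step 2: S = H·P̄·Hᵀ + R = [61352073793715/43794853289 6430612991439/43794853289; 6430612991439/43794853289 3265507918476/43794853289]
step 2: K = P̄·Hᵀ·S⁻¹ = [-888387491273/403377940055219 335932502830984/1210133820165657; 130978926004523/403377940055219 156320933166245/1210133820165657; 2404350068816/403377940055219 70492118939495/1210133820165657]
step 2: x' = x̄ + K·y = [-2995797067700795/1210133820165657, -3538324982180539/1210133820165657, 2768000772961982/1210133820165657]
step 2: P' = (I − K·H)·P̄ = [1110151419610318/403377940055219 2236177307751833/403377940055219 -1497260877999985/403377940055219; 2236177307751833/403377940055219 4941528934885213/403377940055219 -3276105495044627/403377940055219; -1497260877999985/403377940055219 -3276105495044627/403377940055219 2281137376469725/403377940055219]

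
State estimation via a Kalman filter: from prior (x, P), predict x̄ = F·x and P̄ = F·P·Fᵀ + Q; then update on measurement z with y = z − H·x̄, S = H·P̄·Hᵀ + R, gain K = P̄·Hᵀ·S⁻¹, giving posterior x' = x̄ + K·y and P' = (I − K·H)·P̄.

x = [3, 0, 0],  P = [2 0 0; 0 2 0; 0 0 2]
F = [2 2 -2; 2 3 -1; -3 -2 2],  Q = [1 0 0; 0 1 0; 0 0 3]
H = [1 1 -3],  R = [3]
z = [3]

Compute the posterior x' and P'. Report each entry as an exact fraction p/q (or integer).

x̄ = F·x = [6, 6, -9]
P̄ = F·P·Fᵀ + Q = [25 24 -28; 24 29 -28; -28 -28 37]
y = z − H·x̄ = [-36]
S = H·P̄·Hᵀ + R = [774]
K = P̄·Hᵀ·S⁻¹ = [133/774; 137/774; -167/774]
x' = x̄ + K·y = [-8/43, -16/43, -53/43]
P' = (I − K·H)·P̄ = [1661/774 355/774 539/774; 355/774 3677/774 1207/774; 539/774 1207/774 749/774]

x' = [-8/43, -16/43, -53/43]
P' = [1661/774 355/774 539/774; 355/774 3677/774 1207/774; 539/774 1207/774 749/774]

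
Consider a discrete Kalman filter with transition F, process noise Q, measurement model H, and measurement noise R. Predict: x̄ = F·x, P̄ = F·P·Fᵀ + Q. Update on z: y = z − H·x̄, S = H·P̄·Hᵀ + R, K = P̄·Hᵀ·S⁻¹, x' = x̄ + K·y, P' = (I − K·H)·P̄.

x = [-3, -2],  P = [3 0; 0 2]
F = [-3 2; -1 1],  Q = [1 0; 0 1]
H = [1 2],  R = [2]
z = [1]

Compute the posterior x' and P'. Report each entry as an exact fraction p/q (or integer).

x̄ = F·x = [5, 1]
P̄ = F·P·Fᵀ + Q = [36 13; 13 6]
y = z − H·x̄ = [-6]
S = H·P̄·Hᵀ + R = [114]
K = P̄·Hᵀ·S⁻¹ = [31/57; 25/114]
x' = x̄ + K·y = [33/19, -6/19]
P' = (I − K·H)·P̄ = [130/57 -34/57; -34/57 59/114]

x' = [33/19, -6/19]
P' = [130/57 -34/57; -34/57 59/114]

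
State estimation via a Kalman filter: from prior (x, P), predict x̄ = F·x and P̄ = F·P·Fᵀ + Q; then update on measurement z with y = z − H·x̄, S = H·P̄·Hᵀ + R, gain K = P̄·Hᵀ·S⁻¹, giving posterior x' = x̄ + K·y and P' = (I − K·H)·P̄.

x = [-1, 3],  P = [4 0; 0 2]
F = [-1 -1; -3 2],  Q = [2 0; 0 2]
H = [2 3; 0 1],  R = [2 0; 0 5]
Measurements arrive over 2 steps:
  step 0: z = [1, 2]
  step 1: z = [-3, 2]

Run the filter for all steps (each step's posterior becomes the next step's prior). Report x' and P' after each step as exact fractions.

step 0: x' = [-3294/1007, 2539/1007], P' = [3592/1007 -2260/1007; -2260/1007 1635/1007]
step 1: x' = [-683255/525127, -3109/2100508], P' = [922357/525127 -580010/525127; -580010/525127 952095/1050254]

step 0: x̄ = F·x = [-2, 9]
step 0: P̄ = F·P·Fᵀ + Q = [8 8; 8 46]
step 0: y = z − H·x̄ = [-22, -7]
step 0: S = H·P̄·Hᵀ + R = [544 154; 154 51]
step 0: K = P̄·Hᵀ·S⁻¹ = [202/1007 -452/1007; 385/2014 327/1007]
step 0: x' = x̄ + K·y = [-3294/1007, 2539/1007]
step 0: P' = (I − K·H)·P̄ = [3592/1007 -2260/1007; -2260/1007 1635/1007]
step 1: x̄ = F·x = [755/1007, 14960/1007]
step 1: P̄ = F·P·Fᵀ + Q = [2721/1007 5246/1007; 5246/1007 68002/1007]
step 1: y = z − H·x̄ = [-49411/1007, -12946/1007]
step 1: S = H·P̄·Hᵀ + R = [687868/1007 214498/1007; 214498/1007 73037/1007]
step 1: K = P̄·Hᵀ·S⁻¹ = [52342/525127 -116002/525127; 536245/2100508 190419/1050254]
step 1: x' = x̄ + K·y = [-683255/525127, -3109/2100508]
step 1: P' = (I − K·H)·P̄ = [922357/525127 -580010/525127; -580010/525127 952095/1050254]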